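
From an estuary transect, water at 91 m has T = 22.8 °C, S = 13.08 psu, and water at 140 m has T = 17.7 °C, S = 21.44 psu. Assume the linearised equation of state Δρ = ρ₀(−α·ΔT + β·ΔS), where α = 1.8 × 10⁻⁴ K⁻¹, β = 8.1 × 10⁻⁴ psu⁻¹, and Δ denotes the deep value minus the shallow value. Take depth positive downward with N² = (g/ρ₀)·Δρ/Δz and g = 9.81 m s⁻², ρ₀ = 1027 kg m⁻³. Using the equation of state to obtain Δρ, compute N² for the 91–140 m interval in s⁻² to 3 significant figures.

1.54 × 10⁻³ s⁻²

ΔT = -5.1 K, ΔS = +8.36 psu (deep − shallow).
Δρ/ρ₀ = −αΔT + βΔS = 9.18 × 10⁻⁴ + 6.7716 × 10⁻³ = 7.6896 × 10⁻³, so Δρ ≈ 7.897 kg m⁻³.
N² = (g/ρ₀)·Δρ/Δz = g·(Δρ/ρ₀)/Δz = 9.81 × 7.6896 × 10⁻³ / 49 = 1.5395 × 10⁻³ s⁻² ≈ 1.54 × 10⁻³ s⁻².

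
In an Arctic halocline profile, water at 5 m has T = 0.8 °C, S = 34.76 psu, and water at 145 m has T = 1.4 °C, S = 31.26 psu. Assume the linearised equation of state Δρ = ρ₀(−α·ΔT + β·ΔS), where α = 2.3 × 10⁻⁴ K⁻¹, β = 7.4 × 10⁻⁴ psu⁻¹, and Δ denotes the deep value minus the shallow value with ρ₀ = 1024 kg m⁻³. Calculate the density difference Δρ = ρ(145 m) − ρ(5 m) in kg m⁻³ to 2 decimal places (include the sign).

-2.79 kg m⁻³

ΔT = +0.6 K, ΔS = -3.50 psu (deep − shallow).
Δρ/ρ₀ = −(2.3 × 10⁻⁴)(+0.6) + (7.4 × 10⁻⁴)(-3.50) = -2.728 × 10⁻³.
Δρ = 1024 × (-2.728 × 10⁻³) = -2.79 kg m⁻³.
Negative Δρ: lighter below, statically unstable.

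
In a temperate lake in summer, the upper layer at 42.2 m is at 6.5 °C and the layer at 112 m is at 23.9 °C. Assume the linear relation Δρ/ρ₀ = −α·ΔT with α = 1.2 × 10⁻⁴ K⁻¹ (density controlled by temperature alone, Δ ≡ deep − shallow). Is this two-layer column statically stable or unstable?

ΔT = 23.9 − 6.5 = +17.4 K, so Δρ/ρ₀ = −αΔT = -2.088 × 10⁻³.
Δρ/ρ₀ < 0, so Δρ < 0: deeper water is lighter → statically unstable; the column would overturn.

unstable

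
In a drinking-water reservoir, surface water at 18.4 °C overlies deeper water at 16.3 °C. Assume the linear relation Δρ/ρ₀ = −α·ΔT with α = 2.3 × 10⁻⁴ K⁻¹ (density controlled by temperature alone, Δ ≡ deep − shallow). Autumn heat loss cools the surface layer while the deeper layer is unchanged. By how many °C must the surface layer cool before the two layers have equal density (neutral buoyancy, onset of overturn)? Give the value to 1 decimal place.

2.1 °C

With temperature the only control, equal density requires T_surf′ = T_deep.
T_surf′ = 16.3 °C.
Cooling required: 18.4 − 16.3 = 2.1 °C.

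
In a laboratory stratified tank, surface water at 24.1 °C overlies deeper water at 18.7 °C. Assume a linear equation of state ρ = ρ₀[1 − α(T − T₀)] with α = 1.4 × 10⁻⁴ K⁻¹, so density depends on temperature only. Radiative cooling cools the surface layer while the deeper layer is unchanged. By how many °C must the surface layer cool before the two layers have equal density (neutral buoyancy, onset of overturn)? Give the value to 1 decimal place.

5.4 °C

With temperature the only control, equal density requires T_surf′ = T_deep.
T_surf′ = 18.7 °C.
Cooling required: 24.1 − 18.7 = 5.4 °C.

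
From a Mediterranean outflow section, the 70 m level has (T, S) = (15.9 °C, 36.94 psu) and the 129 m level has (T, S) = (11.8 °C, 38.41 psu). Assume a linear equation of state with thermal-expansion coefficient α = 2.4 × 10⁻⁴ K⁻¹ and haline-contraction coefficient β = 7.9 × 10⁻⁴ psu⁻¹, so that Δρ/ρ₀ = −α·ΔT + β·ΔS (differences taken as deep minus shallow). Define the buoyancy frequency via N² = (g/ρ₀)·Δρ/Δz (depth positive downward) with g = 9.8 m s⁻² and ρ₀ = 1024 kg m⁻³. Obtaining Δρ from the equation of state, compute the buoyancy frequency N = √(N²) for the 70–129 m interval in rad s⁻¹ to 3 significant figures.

ΔT = -4.1 K, ΔS = +1.47 psu (deep − shallow).
Δρ/ρ₀ = −αΔT + βΔS = 9.84 × 10⁻⁴ + 1.1613 × 10⁻³ = 2.1453 × 10⁻³, so Δρ ≈ 2.197 kg m⁻³.
N² = (g/ρ₀)·Δρ/Δz = g·(Δρ/ρ₀)/Δz = 9.8 × 2.1453 × 10⁻³ / 59 = 3.5634 × 10⁻⁴ s⁻².
N = √(3.5634 × 10⁻⁴) = 0.018877 rad s⁻¹ ≈ 0.0189 rad s⁻¹.

0.0189 rad s⁻¹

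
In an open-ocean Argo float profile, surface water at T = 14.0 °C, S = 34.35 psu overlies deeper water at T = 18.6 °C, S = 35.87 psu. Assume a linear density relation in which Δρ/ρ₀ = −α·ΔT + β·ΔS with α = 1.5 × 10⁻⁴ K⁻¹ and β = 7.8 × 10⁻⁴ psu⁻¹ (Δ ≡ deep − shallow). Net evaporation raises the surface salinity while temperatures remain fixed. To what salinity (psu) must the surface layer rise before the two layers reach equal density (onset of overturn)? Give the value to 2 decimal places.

Neutral buoyancy requires −α(T_deep − T_surf) + β(S_deep − S_surf′) = 0.
S_surf′ = S_deep − (α/β)·ΔT = 35.87 − (1.5 × 10⁻⁴/7.8 × 10⁻⁴)·(+4.6) = 34.9854 psu.
Increase required: 34.9854 − 34.35 = 0.6354 psu.

34.99 psu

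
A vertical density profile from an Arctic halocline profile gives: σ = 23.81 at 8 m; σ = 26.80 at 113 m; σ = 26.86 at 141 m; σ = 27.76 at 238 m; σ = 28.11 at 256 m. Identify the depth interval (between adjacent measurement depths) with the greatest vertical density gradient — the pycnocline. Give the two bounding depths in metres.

8–113 m

Compute the density gradient over each adjacent pair:
  8–113 m: Δρ/Δz = 2.99/105 = 0.028 kg m⁻⁴
  113–141 m: Δρ/Δz = 0.06/28 = 2.1 × 10⁻³ kg m⁻⁴
  141–238 m: Δρ/Δz = 0.90/97 = 9.3 × 10⁻³ kg m⁻⁴
  238–256 m: Δρ/Δz = 0.35/18 = 0.019 kg m⁻⁴
The largest gradient is in the 8–113 m interval — the pycnocline.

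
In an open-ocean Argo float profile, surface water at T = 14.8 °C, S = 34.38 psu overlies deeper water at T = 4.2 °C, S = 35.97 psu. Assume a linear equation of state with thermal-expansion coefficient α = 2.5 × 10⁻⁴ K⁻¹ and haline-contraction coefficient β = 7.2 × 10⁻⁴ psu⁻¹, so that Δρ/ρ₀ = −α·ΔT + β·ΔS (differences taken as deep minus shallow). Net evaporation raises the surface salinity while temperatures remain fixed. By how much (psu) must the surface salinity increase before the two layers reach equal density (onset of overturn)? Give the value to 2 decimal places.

5.27 psu

Neutral buoyancy requires −α(T_deep − T_surf) + β(S_deep − S_surf′) = 0.
S_surf′ = S_deep − (α/β)·ΔT = 35.97 − (2.5 × 10⁻⁴/7.2 × 10⁻⁴)·(-10.6) = 39.6506 psu.
Increase required: 39.6506 − 34.38 = 5.2706 psu.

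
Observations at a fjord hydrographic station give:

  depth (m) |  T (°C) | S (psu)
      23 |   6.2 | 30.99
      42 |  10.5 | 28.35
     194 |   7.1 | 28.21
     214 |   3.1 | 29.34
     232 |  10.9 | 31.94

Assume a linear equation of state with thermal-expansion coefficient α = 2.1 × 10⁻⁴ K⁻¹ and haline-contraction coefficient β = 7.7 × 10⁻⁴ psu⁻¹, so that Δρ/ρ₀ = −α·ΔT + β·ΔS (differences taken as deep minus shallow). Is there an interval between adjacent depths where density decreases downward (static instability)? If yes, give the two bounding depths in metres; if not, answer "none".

23–42 m

Evaluate Δρ/ρ₀ = −αΔT + βΔS across each adjacent pair:
  23–42 m: −αΔT+βΔS = −(2.1 × 10⁻⁴)(+4.3)+(7.7 × 10⁻⁴)(-2.64) = -2.9 × 10⁻³ → UNSTABLE
  42–194 m: −αΔT+βΔS = −(2.1 × 10⁻⁴)(-3.4)+(7.7 × 10⁻⁴)(-0.14) = 6.1 × 10⁻⁴ → stable
  194–214 m: −αΔT+βΔS = −(2.1 × 10⁻⁴)(-4.0)+(7.7 × 10⁻⁴)(+1.13) = 1.7 × 10⁻³ → stable
  214–232 m: −αΔT+βΔS = −(2.1 × 10⁻⁴)(+7.8)+(7.7 × 10⁻⁴)(+2.60) = 3.6 × 10⁻⁴ → stable
The 23–42 m interval has Δρ < 0: lighter water underlies denser water.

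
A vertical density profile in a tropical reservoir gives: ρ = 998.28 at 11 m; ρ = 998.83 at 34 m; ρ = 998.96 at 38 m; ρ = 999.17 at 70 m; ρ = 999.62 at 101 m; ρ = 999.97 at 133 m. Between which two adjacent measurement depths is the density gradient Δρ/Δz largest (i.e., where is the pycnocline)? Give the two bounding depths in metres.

34–38 m

Compute the density gradient over each adjacent pair:
  11–34 m: Δρ/Δz = 0.55/23 = 0.024 kg m⁻⁴
  34–38 m: Δρ/Δz = 0.13/4 = 0.033 kg m⁻⁴
  38–70 m: Δρ/Δz = 0.21/32 = 6.6 × 10⁻³ kg m⁻⁴
  70–101 m: Δρ/Δz = 0.45/31 = 0.015 kg m⁻⁴
  101–133 m: Δρ/Δz = 0.35/32 = 0.011 kg m⁻⁴
The largest gradient is in the 34–38 m interval — the pycnocline.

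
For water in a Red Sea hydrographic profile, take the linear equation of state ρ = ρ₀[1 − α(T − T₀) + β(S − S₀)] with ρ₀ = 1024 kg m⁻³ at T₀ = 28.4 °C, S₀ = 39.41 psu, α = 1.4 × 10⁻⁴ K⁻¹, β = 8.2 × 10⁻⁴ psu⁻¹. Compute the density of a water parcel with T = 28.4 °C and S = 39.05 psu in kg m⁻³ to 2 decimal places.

1023.70 kg m⁻³

T − T₀ = +0.0 K, S − S₀ = -0.36 psu.
Bracket = 1 − α·(+0.0) + β·(-0.36) = 1 + (-2.952 × 10⁻⁴) = 0.9997048.
ρ = 1024 × 0.9997048 = 1023.70 kg m⁻³.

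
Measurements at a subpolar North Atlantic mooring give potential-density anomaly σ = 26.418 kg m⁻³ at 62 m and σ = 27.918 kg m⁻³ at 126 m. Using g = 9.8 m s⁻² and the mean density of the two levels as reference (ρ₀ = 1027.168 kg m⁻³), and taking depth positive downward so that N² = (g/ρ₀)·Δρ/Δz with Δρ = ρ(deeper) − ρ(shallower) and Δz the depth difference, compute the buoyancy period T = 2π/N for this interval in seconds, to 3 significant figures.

420 s

Δρ = 1027.918 − 1026.418 = 1.500 kg m⁻³ over Δz = 126 − 62 = 64 m.
N² = (9.8/1027.168) × (1.500/64) = 2.2361 × 10⁻⁴ s⁻².
N = √(2.2361 × 10⁻⁴) = 0.014954 rad s⁻¹, so T = 2π/N = 420.17 s ≈ 420 s.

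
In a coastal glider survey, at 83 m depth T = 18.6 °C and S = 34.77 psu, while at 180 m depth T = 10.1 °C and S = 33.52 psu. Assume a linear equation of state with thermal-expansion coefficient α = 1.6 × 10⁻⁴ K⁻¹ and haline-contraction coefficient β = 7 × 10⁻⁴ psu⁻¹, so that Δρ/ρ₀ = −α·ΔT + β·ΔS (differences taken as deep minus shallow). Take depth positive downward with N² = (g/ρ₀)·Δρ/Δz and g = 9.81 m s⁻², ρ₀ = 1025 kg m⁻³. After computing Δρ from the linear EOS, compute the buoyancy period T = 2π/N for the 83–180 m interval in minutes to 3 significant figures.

15.0 min

ΔT = -8.5 K, ΔS = -1.25 psu (deep − shallow).
Δρ/ρ₀ = −αΔT + βΔS = 1.36 × 10⁻³ − 8.75 × 10⁻⁴ = 4.85 × 10⁻⁴, so Δρ ≈ 0.4971 kg m⁻³.
N² = (g/ρ₀)·Δρ/Δz = g·(Δρ/ρ₀)/Δz = 9.81 × 4.85 × 10⁻⁴ / 97 = 4.9050 × 10⁻⁵ s⁻².
N = √(4.9050 × 10⁻⁵) = 7.0036 × 10⁻³ rad s⁻¹ → T = 2π/N = 897.14 s = 14.952 min ≈ 15.0 min.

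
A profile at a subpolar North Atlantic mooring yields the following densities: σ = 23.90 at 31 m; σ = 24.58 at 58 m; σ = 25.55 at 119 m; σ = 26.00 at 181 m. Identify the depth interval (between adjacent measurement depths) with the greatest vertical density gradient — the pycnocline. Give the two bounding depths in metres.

31–58 m

Compute the density gradient over each adjacent pair:
  31–58 m: Δρ/Δz = 0.68/27 = 0.025 kg m⁻⁴
  58–119 m: Δρ/Δz = 0.97/61 = 0.016 kg m⁻⁴
  119–181 m: Δρ/Δz = 0.45/62 = 7.3 × 10⁻³ kg m⁻⁴
The largest gradient is in the 31–58 m interval — the pycnocline.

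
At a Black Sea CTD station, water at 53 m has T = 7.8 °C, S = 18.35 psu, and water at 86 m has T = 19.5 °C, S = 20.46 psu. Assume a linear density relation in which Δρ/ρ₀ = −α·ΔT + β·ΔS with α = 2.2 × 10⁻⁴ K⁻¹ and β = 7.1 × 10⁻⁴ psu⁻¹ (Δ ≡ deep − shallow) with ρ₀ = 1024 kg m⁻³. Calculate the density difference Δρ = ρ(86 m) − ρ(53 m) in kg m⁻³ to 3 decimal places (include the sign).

-1.102 kg m⁻³

ΔT = +11.7 K, ΔS = +2.11 psu (deep − shallow).
Δρ/ρ₀ = −(2.2 × 10⁻⁴)(+11.7) + (7.1 × 10⁻⁴)(+2.11) = -1.0759 × 10⁻³.
Δρ = 1024 × (-1.0759 × 10⁻³) = -1.102 kg m⁻³.
Negative Δρ: lighter below, statically unstable.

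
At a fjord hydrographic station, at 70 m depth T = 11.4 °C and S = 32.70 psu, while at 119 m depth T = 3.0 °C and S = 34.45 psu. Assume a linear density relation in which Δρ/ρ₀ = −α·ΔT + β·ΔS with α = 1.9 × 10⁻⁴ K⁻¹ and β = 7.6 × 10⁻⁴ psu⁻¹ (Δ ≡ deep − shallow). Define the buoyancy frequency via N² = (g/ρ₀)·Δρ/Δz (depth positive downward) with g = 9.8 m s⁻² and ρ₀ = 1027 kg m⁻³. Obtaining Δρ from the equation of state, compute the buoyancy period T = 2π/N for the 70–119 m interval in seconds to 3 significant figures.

ΔT = -8.4 K, ΔS = +1.75 psu (deep − shallow).
Δρ/ρ₀ = −αΔT + βΔS = 1.596 × 10⁻³ + 1.33 × 10⁻³ = 2.926 × 10⁻³, so Δρ ≈ 3.005 kg m⁻³.
N² = (g/ρ₀)·Δρ/Δz = g·(Δρ/ρ₀)/Δz = 9.8 × 2.926 × 10⁻³ / 49 = 5.8520 × 10⁻⁴ s⁻².
N = √(5.8520 × 10⁻⁴) = 0.024191 rad s⁻¹ → T = 2π/N = 259.73 s ≈ 260 s.

260 s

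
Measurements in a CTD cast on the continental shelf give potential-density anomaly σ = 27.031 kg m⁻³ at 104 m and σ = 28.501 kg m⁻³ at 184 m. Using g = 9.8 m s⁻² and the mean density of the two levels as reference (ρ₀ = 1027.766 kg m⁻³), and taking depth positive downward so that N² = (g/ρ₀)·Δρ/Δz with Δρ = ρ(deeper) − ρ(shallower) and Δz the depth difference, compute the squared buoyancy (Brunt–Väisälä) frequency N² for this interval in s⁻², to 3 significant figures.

Δρ = 1028.501 − 1027.031 = 1.470 kg m⁻³ over Δz = 184 − 104 = 80 m.
N² = (9.8/1027.766) × (1.470/80) = 1.7521 × 10⁻⁴ s⁻² ≈ 1.75 × 10⁻⁴ s⁻².

1.75 × 10⁻⁴ s⁻²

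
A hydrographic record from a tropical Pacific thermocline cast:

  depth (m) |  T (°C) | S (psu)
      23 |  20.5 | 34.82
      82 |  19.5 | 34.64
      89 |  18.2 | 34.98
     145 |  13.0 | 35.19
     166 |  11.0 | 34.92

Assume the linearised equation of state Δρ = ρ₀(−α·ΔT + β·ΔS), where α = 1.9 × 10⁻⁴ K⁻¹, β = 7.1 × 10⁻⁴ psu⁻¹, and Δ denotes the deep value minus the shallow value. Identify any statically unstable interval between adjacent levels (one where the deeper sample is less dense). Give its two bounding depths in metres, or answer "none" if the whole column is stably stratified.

Evaluate Δρ/ρ₀ = −αΔT + βΔS across each adjacent pair:
  23–82 m: −αΔT+βΔS = −(1.9 × 10⁻⁴)(-1.0)+(7.1 × 10⁻⁴)(-0.18) = 6.2 × 10⁻⁵ → stable
  82–89 m: −αΔT+βΔS = −(1.9 × 10⁻⁴)(-1.3)+(7.1 × 10⁻⁴)(+0.34) = 4.9 × 10⁻⁴ → stable
  89–145 m: −αΔT+βΔS = −(1.9 × 10⁻⁴)(-5.2)+(7.1 × 10⁻⁴)(+0.21) = 1.1 × 10⁻³ → stable
  145–166 m: −αΔT+βΔS = −(1.9 × 10⁻⁴)(-2.0)+(7.1 × 10⁻⁴)(-0.27) = 1.9 × 10⁻⁴ → stable
Every interval has Δρ > 0: the column is stably stratified throughout.

none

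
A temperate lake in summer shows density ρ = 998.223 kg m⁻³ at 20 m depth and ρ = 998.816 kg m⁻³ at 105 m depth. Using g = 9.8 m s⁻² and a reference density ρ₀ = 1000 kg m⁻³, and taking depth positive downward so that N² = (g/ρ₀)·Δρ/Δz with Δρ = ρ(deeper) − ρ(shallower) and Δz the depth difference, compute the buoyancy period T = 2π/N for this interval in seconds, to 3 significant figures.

Δρ = 998.816 − 998.223 = 0.593 kg m⁻³ over Δz = 105 − 20 = 85 m.
N² = (9.8/1000) × (0.593/85) = 6.8369 × 10⁻⁵ s⁻².
N = √(6.8369 × 10⁻⁵) = 8.2686 × 10⁻³ rad s⁻¹, so T = 2π/N = 759.89 s ≈ 760 s.

760 s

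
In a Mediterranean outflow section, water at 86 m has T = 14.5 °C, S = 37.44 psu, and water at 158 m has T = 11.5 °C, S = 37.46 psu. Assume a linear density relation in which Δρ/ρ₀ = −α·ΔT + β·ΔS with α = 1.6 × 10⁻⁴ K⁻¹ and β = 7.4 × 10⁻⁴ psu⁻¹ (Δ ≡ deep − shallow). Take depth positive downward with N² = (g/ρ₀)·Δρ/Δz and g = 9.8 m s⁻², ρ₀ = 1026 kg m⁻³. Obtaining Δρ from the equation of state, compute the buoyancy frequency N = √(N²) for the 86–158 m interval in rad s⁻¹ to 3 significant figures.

ΔT = -3.0 K, ΔS = +0.02 psu (deep − shallow).
Δρ/ρ₀ = −αΔT + βΔS = 4.80 × 10⁻⁴ + 1.48 × 10⁻⁵ = 4.948 × 10⁻⁴, so Δρ ≈ 0.5077 kg m⁻³.
N² = (g/ρ₀)·Δρ/Δz = g·(Δρ/ρ₀)/Δz = 9.8 × 4.948 × 10⁻⁴ / 72 = 6.7348 × 10⁻⁵ s⁻².
N = √(6.7348 × 10⁻⁵) = 8.2066 × 10⁻³ rad s⁻¹ ≈ 8.21 × 10⁻³ rad s⁻¹.

8.21 × 10⁻³ rad s⁻¹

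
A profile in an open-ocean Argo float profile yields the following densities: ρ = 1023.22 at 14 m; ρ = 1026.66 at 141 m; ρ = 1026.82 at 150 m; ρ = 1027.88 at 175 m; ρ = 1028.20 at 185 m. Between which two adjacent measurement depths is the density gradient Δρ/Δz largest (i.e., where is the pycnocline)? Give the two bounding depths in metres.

150–175 m

Compute the density gradient over each adjacent pair:
  14–141 m: Δρ/Δz = 3.44/127 = 0.027 kg m⁻⁴
  141–150 m: Δρ/Δz = 0.16/9 = 0.018 kg m⁻⁴
  150–175 m: Δρ/Δz = 1.06/25 = 0.042 kg m⁻⁴
  175–185 m: Δρ/Δz = 0.32/10 = 0.032 kg m⁻⁴
The largest gradient is in the 150–175 m interval — the pycnocline.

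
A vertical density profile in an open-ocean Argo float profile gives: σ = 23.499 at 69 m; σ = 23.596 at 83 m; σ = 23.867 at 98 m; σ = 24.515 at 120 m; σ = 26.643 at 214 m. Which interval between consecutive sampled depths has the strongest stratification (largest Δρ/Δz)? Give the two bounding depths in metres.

98–120 m

Compute the density gradient over each adjacent pair:
  69–83 m: Δρ/Δz = 0.097/14 = 6.9 × 10⁻³ kg m⁻⁴
  83–98 m: Δρ/Δz = 0.271/15 = 0.018 kg m⁻⁴
  98–120 m: Δρ/Δz = 0.648/22 = 0.029 kg m⁻⁴
  120–214 m: Δρ/Δz = 2.128/94 = 0.023 kg m⁻⁴
The largest gradient is in the 98–120 m interval — the pycnocline.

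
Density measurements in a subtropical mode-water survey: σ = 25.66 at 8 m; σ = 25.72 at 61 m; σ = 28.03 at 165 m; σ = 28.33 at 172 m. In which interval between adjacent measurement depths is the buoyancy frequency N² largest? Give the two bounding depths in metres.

165–172 m

Compute the density gradient over each adjacent pair:
  8–61 m: Δρ/Δz = 0.06/53 = 1.1 × 10⁻³ kg m⁻⁴
  61–165 m: Δρ/Δz = 2.31/104 = 0.022 kg m⁻⁴
  165–172 m: Δρ/Δz = 0.30/7 = 0.043 kg m⁻⁴
The largest gradient is in the 165–172 m interval — the pycnocline.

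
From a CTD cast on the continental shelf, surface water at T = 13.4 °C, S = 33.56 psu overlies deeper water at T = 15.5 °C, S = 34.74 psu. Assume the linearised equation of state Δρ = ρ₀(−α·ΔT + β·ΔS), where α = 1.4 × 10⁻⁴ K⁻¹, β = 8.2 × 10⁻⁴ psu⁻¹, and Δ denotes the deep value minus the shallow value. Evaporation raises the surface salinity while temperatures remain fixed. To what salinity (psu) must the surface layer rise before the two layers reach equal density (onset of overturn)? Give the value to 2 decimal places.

34.38 psu

Neutral buoyancy requires −α(T_deep − T_surf) + β(S_deep − S_surf′) = 0.
S_surf′ = S_deep − (α/β)·ΔT = 34.74 − (1.4 × 10⁻⁴/8.2 × 10⁻⁴)·(+2.1) = 34.3815 psu.
Increase required: 34.3815 − 33.56 = 0.8215 psu.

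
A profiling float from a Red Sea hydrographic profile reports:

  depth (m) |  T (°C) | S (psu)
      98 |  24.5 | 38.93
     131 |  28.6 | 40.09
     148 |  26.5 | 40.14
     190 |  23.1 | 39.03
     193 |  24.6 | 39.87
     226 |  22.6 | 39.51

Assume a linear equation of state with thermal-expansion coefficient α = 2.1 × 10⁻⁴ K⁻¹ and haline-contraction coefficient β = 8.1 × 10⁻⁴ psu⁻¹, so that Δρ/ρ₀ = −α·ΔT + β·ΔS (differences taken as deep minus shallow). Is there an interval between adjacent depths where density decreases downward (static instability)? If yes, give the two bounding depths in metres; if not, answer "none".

Evaluate Δρ/ρ₀ = −αΔT + βΔS across each adjacent pair:
  98–131 m: −αΔT+βΔS = −(2.1 × 10⁻⁴)(+4.1)+(8.1 × 10⁻⁴)(+1.16) = 7.9 × 10⁻⁵ → stable
  131–148 m: −αΔT+βΔS = −(2.1 × 10⁻⁴)(-2.1)+(8.1 × 10⁻⁴)(+0.05) = 4.8 × 10⁻⁴ → stable
  148–190 m: −αΔT+βΔS = −(2.1 × 10⁻⁴)(-3.4)+(8.1 × 10⁻⁴)(-1.11) = -1.9 × 10⁻⁴ → UNSTABLE
  190–193 m: −αΔT+βΔS = −(2.1 × 10⁻⁴)(+1.5)+(8.1 × 10⁻⁴)(+0.84) = 3.7 × 10⁻⁴ → stable
  193–226 m: −αΔT+βΔS = −(2.1 × 10⁻⁴)(-2.0)+(8.1 × 10⁻⁴)(-0.36) = 1.3 × 10⁻⁴ → stable
The 148–190 m interval has Δρ < 0: lighter water underlies denser water.

148–190 m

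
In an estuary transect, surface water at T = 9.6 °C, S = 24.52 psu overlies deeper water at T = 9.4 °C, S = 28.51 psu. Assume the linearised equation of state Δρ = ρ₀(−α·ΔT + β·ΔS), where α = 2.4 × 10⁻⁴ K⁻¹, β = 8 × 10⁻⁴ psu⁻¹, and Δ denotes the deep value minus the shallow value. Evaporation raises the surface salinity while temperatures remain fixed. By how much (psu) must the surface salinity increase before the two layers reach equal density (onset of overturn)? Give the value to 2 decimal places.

Neutral buoyancy requires −α(T_deep − T_surf) + β(S_deep − S_surf′) = 0.
S_surf′ = S_deep − (α/β)·ΔT = 28.51 − (2.4 × 10⁻⁴/8 × 10⁻⁴)·(-0.2) = 28.5700 psu.
Increase required: 28.5700 − 24.52 = 4.0500 psu.

4.05 psu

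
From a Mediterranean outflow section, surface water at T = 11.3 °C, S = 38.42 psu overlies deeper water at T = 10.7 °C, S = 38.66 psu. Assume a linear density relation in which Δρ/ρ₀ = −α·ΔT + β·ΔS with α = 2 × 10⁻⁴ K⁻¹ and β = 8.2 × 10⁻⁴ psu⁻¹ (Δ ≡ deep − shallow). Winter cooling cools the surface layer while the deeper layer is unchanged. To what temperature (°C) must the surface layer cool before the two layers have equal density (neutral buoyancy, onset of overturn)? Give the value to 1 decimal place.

9.7 °C

Neutral buoyancy requires Δρ = 0, i.e. −α(T_deep − T_surf′) + β(S_deep − S_surf) = 0.
T_surf′ = T_deep − (β/α)·ΔS = 10.7 − (8.2 × 10⁻⁴/2 × 10⁻⁴)·(+0.24) = 9.716 °C.
Cooling required: 11.3 − (9.716) = 1.584 °C.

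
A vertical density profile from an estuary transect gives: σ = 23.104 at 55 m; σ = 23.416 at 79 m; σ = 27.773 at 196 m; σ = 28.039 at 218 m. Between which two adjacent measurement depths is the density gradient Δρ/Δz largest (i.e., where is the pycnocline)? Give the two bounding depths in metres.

Compute the density gradient over each adjacent pair:
  55–79 m: Δρ/Δz = 0.312/24 = 0.013 kg m⁻⁴
  79–196 m: Δρ/Δz = 4.357/117 = 0.037 kg m⁻⁴
  196–218 m: Δρ/Δz = 0.266/22 = 0.012 kg m⁻⁴
The largest gradient is in the 79–196 m interval — the pycnocline.

79–196 m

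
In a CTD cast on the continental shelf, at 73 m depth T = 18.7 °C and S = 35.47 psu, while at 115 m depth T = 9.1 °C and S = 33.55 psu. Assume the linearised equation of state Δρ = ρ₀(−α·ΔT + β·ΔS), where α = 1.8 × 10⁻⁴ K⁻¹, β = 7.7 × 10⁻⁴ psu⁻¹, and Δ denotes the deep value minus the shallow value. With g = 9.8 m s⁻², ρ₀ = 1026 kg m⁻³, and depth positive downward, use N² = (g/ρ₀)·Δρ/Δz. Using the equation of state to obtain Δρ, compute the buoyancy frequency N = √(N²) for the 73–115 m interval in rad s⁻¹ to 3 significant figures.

7.63 × 10⁻³ rad s⁻¹

ΔT = -9.6 K, ΔS = -1.92 psu (deep − shallow).
Δρ/ρ₀ = −αΔT + βΔS = 1.728 × 10⁻³ − 1.4784 × 10⁻³ = 2.496 × 10⁻⁴, so Δρ ≈ 0.2561 kg m⁻³.
N² = (g/ρ₀)·Δρ/Δz = g·(Δρ/ρ₀)/Δz = 9.8 × 2.496 × 10⁻⁴ / 42 = 5.8240 × 10⁻⁵ s⁻².
N = √(5.8240 × 10⁻⁵) = 7.6315 × 10⁻³ rad s⁻¹ ≈ 7.63 × 10⁻³ rad s⁻¹.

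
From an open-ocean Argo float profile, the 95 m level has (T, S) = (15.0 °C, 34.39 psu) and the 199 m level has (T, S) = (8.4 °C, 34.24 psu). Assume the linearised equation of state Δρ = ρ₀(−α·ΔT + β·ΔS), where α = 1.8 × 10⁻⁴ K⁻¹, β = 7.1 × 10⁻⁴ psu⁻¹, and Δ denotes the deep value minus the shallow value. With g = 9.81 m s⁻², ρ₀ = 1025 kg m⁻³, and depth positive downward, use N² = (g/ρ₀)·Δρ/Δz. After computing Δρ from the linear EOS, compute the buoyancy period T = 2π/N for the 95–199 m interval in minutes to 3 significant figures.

ΔT = -6.6 K, ΔS = -0.15 psu (deep − shallow).
Δρ/ρ₀ = −αΔT + βΔS = 1.188 × 10⁻³ − 1.065 × 10⁻⁴ = 1.0815 × 10⁻³, so Δρ ≈ 1.109 kg m⁻³.
N² = (g/ρ₀)·Δρ/Δz = g·(Δρ/ρ₀)/Δz = 9.81 × 1.0815 × 10⁻³ / 104 = 1.0201 × 10⁻⁴ s⁻².
N = √(1.0201 × 10⁻⁴) = 0.010100 rad s⁻¹ → T = 2π/N = 622.10 s = 10.368 min ≈ 10.4 min.

10.4 min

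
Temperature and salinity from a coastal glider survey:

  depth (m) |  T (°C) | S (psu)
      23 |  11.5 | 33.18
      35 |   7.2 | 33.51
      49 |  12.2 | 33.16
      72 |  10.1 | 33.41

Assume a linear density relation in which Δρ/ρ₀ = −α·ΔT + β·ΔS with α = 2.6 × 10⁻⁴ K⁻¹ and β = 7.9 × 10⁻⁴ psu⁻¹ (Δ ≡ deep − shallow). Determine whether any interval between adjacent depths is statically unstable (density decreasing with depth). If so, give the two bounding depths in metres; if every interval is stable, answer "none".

Evaluate Δρ/ρ₀ = −αΔT + βΔS across each adjacent pair:
  23–35 m: −αΔT+βΔS = −(2.6 × 10⁻⁴)(-4.3)+(7.9 × 10⁻⁴)(+0.33) = 1.4 × 10⁻³ → stable
  35–49 m: −αΔT+βΔS = −(2.6 × 10⁻⁴)(+5.0)+(7.9 × 10⁻⁴)(-0.35) = -1.6 × 10⁻³ → UNSTABLE
  49–72 m: −αΔT+βΔS = −(2.6 × 10⁻⁴)(-2.1)+(7.9 × 10⁻⁴)(+0.25) = 7.4 × 10⁻⁴ → stable
The 35–49 m interval has Δρ < 0: lighter water underlies denser water.

35–49 m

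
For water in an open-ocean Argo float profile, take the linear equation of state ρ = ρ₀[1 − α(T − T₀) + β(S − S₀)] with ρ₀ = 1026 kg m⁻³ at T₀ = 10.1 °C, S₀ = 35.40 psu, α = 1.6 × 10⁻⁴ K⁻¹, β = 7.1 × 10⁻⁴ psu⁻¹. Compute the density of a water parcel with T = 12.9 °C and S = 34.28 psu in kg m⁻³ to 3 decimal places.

1024.724 kg m⁻³

T − T₀ = +2.8 K, S − S₀ = -1.12 psu.
Bracket = 1 − α·(+2.8) + β·(-1.12) = 1 + (-1.2432 × 10⁻³) = 0.9987568.
ρ = 1026 × 0.9987568 = 1024.724 kg m⁻³.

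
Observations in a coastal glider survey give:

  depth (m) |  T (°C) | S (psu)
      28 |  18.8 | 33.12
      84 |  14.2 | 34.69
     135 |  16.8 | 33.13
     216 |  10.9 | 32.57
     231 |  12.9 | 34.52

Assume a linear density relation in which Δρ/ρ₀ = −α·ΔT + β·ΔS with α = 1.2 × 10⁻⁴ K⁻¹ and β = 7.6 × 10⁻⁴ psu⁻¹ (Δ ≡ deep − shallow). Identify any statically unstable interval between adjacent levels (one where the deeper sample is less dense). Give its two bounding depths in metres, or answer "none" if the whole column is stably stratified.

84–135 m

Evaluate Δρ/ρ₀ = −αΔT + βΔS across each adjacent pair:
  28–84 m: −αΔT+βΔS = −(1.2 × 10⁻⁴)(-4.6)+(7.6 × 10⁻⁴)(+1.57) = 1.7 × 10⁻³ → stable
  84–135 m: −αΔT+βΔS = −(1.2 × 10⁻⁴)(+2.6)+(7.6 × 10⁻⁴)(-1.56) = -1.5 × 10⁻³ → UNSTABLE
  135–216 m: −αΔT+βΔS = −(1.2 × 10⁻⁴)(-5.9)+(7.6 × 10⁻⁴)(-0.56) = 2.8 × 10⁻⁴ → stable
  216–231 m: −αΔT+βΔS = −(1.2 × 10⁻⁴)(+2.0)+(7.6 × 10⁻⁴)(+1.95) = 1.2 × 10⁻³ → stable
The 84–135 m interval has Δρ < 0: lighter water underlies denser water.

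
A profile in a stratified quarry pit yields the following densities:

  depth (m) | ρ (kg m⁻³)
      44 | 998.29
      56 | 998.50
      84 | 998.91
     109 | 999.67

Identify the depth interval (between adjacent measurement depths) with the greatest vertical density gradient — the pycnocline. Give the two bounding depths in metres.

Compute the density gradient over each adjacent pair:
  44–56 m: Δρ/Δz = 0.21/12 = 0.017 kg m⁻⁴
  56–84 m: Δρ/Δz = 0.41/28 = 0.015 kg m⁻⁴
  84–109 m: Δρ/Δz = 0.76/25 = 0.030 kg m⁻⁴
The largest gradient is in the 84–109 m interval — the pycnocline.

84–109 m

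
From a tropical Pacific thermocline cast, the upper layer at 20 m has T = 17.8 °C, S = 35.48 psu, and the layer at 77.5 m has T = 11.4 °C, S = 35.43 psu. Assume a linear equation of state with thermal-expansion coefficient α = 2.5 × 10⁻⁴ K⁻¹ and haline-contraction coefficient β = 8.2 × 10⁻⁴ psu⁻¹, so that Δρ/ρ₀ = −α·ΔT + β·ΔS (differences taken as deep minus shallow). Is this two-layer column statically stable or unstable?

stable

ΔT = 11.4 − 17.8 = -6.4 K and ΔS = 35.43 − 35.48 = -0.05 psu (deep − shallow).
−αΔT = 1.60 × 10⁻³; βΔS = -4.10 × 10⁻⁵; sum Δρ/ρ₀ = 1.559 × 10⁻³.
Δρ/ρ₀ > 0, so Δρ > 0: deeper water is denser → statically stable.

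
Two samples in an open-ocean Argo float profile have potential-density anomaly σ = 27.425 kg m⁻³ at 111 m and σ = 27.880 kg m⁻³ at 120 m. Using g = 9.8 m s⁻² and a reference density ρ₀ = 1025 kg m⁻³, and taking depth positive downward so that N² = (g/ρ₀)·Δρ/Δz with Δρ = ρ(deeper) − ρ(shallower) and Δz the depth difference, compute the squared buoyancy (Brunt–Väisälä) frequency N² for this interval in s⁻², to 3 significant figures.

Δρ = 1027.880 − 1027.425 = 0.455 kg m⁻³ over Δz = 120 − 111 = 9 m.
N² = (9.8/1025) × (0.455/9) = 4.8336 × 10⁻⁴ s⁻² ≈ 4.83 × 10⁻⁴ s⁻².

4.83 × 10⁻⁴ s⁻²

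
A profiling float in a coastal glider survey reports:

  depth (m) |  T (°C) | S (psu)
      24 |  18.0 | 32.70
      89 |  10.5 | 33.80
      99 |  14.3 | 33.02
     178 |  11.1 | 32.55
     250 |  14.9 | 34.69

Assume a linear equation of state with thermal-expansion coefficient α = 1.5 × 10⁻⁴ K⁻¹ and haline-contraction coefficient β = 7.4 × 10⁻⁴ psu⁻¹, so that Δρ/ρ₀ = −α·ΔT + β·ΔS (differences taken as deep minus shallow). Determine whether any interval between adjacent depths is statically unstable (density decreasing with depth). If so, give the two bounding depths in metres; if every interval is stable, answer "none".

Evaluate Δρ/ρ₀ = −αΔT + βΔS across each adjacent pair:
  24–89 m: −αΔT+βΔS = −(1.5 × 10⁻⁴)(-7.5)+(7.4 × 10⁻⁴)(+1.10) = 1.9 × 10⁻³ → stable
  89–99 m: −αΔT+βΔS = −(1.5 × 10⁻⁴)(+3.8)+(7.4 × 10⁻⁴)(-0.78) = -1.1 × 10⁻³ → UNSTABLE
  99–178 m: −αΔT+βΔS = −(1.5 × 10⁻⁴)(-3.2)+(7.4 × 10⁻⁴)(-0.47) = 1.3 × 10⁻⁴ → stable
  178–250 m: −αΔT+βΔS = −(1.5 × 10⁻⁴)(+3.8)+(7.4 × 10⁻⁴)(+2.14) = 1.0 × 10⁻³ → stable
The 89–99 m interval has Δρ < 0: lighter water underlies denser water.

89–99 m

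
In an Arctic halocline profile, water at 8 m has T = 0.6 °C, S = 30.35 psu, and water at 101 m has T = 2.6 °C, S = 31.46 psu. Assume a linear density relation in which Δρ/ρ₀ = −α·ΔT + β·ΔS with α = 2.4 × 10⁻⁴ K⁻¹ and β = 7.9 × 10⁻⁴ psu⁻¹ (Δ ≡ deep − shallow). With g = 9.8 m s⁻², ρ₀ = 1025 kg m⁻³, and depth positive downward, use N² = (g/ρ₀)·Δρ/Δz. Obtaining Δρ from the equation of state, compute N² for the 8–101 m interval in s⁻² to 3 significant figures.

4.18 × 10⁻⁵ s⁻²

ΔT = +2.0 K, ΔS = +1.11 psu (deep − shallow).
Δρ/ρ₀ = −αΔT + βΔS = -4.80 × 10⁻⁴ + 8.769 × 10⁻⁴ = 3.969 × 10⁻⁴, so Δρ ≈ 0.4068 kg m⁻³.
N² = (g/ρ₀)·Δρ/Δz = g·(Δρ/ρ₀)/Δz = 9.8 × 3.969 × 10⁻⁴ / 93 = 4.1824 × 10⁻⁵ s⁻² ≈ 4.18 × 10⁻⁵ s⁻².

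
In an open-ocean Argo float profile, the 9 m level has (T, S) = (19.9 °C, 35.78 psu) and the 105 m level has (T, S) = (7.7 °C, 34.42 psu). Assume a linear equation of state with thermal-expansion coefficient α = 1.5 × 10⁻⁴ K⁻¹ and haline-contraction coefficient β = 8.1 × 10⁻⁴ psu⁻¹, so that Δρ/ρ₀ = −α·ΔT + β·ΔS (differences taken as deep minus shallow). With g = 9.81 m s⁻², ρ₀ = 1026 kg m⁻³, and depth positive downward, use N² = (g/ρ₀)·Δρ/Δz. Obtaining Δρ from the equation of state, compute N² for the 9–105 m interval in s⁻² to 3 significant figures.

7.44 × 10⁻⁵ s⁻²

ΔT = -12.2 K, ΔS = -1.36 psu (deep − shallow).
Δρ/ρ₀ = −αΔT + βΔS = 1.83 × 10⁻³ − 1.1016 × 10⁻³ = 7.284 × 10⁻⁴, so Δρ ≈ 0.7473 kg m⁻³.
N² = (g/ρ₀)·Δρ/Δz = g·(Δρ/ρ₀)/Δz = 9.81 × 7.284 × 10⁻⁴ / 96 = 7.4433 × 10⁻⁵ s⁻² ≈ 7.44 × 10⁻⁵ s⁻².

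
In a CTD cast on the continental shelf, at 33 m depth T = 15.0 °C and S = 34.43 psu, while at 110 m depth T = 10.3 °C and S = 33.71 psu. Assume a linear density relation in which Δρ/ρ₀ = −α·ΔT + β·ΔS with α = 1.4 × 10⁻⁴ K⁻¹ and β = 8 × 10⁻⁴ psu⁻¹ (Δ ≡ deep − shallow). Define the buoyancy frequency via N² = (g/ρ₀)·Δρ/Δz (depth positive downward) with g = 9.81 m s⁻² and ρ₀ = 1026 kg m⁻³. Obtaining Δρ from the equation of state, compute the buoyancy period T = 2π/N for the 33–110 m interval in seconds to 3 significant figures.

ΔT = -4.7 K, ΔS = -0.72 psu (deep − shallow).
Δρ/ρ₀ = −αΔT + βΔS = 6.58 × 10⁻⁴ − 5.76 × 10⁻⁴ = 8.20 × 10⁻⁵, so Δρ ≈ 0.08413 kg m⁻³.
N² = (g/ρ₀)·Δρ/Δz = g·(Δρ/ρ₀)/Δz = 9.81 × 8.20 × 10⁻⁵ / 77 = 1.0447 × 10⁻⁵ s⁻².
N = √(1.0447 × 10⁻⁵) = 3.2322 × 10⁻³ rad s⁻¹ → T = 2π/N = 1.9439 × 10³ s ≈ 1.94 × 10³ s.

1.94 × 10³ s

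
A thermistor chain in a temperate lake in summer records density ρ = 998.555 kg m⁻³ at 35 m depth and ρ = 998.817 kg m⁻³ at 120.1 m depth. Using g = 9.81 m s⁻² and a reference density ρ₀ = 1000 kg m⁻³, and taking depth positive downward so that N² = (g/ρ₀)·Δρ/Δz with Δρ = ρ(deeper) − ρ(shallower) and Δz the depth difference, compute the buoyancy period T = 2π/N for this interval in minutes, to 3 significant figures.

Δρ = 998.817 − 998.555 = 0.262 kg m⁻³ over Δz = 120.1 − 35 = 85.1 m.
N² = (9.81/1000) × (0.262/85.1) = 3.0202 × 10⁻⁵ s⁻².
N = √(3.0202 × 10⁻⁵) = 5.4956 × 10⁻³ rad s⁻¹, so T = 2π/N = 1.1433 × 10³ s = 19.055 min ≈ 19.1 min.
A positive N² confirms static stability across the interval.

19.1 min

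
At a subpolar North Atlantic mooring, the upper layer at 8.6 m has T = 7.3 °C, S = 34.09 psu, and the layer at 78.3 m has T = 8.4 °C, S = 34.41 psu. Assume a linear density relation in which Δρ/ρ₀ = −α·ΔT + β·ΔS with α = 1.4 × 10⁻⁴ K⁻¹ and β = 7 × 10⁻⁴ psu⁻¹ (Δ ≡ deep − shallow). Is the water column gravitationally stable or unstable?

ΔT = 8.4 − 7.3 = +1.1 K and ΔS = 34.41 − 34.09 = +0.32 psu (deep − shallow).
−αΔT = -1.54 × 10⁻⁴; βΔS = 2.24 × 10⁻⁴; sum Δρ/ρ₀ = 7.00 × 10⁻⁵.
Δρ/ρ₀ > 0, so Δρ > 0: deeper water is denser → statically stable.

stable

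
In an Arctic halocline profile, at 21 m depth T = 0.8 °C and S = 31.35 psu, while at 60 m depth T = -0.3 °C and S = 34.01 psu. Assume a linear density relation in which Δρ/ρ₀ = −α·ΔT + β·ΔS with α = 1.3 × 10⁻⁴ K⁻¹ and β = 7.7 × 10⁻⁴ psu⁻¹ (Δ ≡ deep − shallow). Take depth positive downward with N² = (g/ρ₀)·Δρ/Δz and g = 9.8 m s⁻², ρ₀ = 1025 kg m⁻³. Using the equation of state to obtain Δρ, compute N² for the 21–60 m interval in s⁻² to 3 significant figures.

ΔT = -1.1 K, ΔS = +2.66 psu (deep − shallow).
Δρ/ρ₀ = −αΔT + βΔS = 1.43 × 10⁻⁴ + 2.0482 × 10⁻³ = 2.1912 × 10⁻³, so Δρ ≈ 2.246 kg m⁻³.
N² = (g/ρ₀)·Δρ/Δz = g·(Δρ/ρ₀)/Δz = 9.8 × 2.1912 × 10⁻³ / 39 = 5.5061 × 10⁻⁴ s⁻² ≈ 5.51 × 10⁻⁴ s⁻².

5.51 × 10⁻⁴ s⁻²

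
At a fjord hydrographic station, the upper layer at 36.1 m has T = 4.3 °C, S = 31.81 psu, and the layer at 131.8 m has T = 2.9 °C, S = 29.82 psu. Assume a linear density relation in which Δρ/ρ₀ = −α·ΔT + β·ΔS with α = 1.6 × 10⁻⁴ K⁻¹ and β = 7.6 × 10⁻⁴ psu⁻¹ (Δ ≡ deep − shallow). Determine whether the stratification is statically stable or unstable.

unstable

ΔT = 2.9 − 4.3 = -1.4 K and ΔS = 29.82 − 31.81 = -1.99 psu (deep − shallow).
−αΔT = 2.24 × 10⁻⁴; βΔS = -1.5124 × 10⁻³; sum Δρ/ρ₀ = -1.2884 × 10⁻³.
Δρ/ρ₀ < 0, so Δρ < 0: deeper water is lighter → statically unstable; the column would overturn.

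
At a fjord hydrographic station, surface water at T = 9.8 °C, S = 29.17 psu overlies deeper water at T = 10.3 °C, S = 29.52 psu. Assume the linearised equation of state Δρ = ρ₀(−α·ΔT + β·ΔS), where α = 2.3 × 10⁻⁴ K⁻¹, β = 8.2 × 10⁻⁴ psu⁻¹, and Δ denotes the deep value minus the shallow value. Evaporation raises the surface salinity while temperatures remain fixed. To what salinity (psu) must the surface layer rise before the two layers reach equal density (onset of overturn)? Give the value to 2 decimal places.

Neutral buoyancy requires −α(T_deep − T_surf) + β(S_deep − S_surf′) = 0.
S_surf′ = S_deep − (α/β)·ΔT = 29.52 − (2.3 × 10⁻⁴/8.2 × 10⁻⁴)·(+0.5) = 29.3798 psu.
Increase required: 29.3798 − 29.17 = 0.2098 psu.

29.38 psu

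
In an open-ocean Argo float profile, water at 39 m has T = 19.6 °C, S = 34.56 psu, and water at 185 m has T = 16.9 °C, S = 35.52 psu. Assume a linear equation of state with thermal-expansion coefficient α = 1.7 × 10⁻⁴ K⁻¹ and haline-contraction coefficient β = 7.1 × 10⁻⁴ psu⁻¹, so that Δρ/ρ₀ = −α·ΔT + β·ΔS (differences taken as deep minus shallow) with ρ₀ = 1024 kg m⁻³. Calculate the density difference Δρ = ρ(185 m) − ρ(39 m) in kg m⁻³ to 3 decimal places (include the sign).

+1.168 kg m⁻³

ΔT = -2.7 K, ΔS = +0.96 psu (deep − shallow).
Δρ/ρ₀ = −(1.7 × 10⁻⁴)(-2.7) + (7.1 × 10⁻⁴)(+0.96) = 1.1406 × 10⁻³.
Δρ = 1024 × (1.1406 × 10⁻³) = +1.168 kg m⁻³.
Positive Δρ: denser below, stable.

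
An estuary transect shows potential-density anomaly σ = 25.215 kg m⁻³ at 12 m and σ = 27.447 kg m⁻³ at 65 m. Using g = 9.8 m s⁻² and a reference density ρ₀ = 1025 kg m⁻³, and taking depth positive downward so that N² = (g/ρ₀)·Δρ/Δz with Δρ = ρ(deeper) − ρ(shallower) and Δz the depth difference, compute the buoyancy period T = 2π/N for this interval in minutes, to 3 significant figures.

5.22 min

Δρ = 1027.447 − 1025.215 = 2.232 kg m⁻³ over Δz = 65 − 12 = 53 m.
N² = (9.8/1025) × (2.232/53) = 4.0264 × 10⁻⁴ s⁻².
N = √(4.0264 × 10⁻⁴) = 0.020066 rad s⁻¹, so T = 2π/N = 313.13 s = 5.2188 min ≈ 5.22 min.
Since Δρ > 0 the layer is stably stratified.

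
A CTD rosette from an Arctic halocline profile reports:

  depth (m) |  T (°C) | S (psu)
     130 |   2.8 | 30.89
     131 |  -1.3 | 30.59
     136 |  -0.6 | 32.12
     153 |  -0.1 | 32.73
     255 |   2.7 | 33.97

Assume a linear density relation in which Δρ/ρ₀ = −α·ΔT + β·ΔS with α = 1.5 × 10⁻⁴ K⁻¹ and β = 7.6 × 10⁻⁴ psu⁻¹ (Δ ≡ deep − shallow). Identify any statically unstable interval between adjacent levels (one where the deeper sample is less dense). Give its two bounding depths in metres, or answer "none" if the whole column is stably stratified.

none

Evaluate Δρ/ρ₀ = −αΔT + βΔS across each adjacent pair:
  130–131 m: −αΔT+βΔS = −(1.5 × 10⁻⁴)(-4.1)+(7.6 × 10⁻⁴)(-0.30) = 3.9 × 10⁻⁴ → stable
  131–136 m: −αΔT+βΔS = −(1.5 × 10⁻⁴)(+0.7)+(7.6 × 10⁻⁴)(+1.53) = 1.1 × 10⁻³ → stable
  136–153 m: −αΔT+βΔS = −(1.5 × 10⁻⁴)(+0.5)+(7.6 × 10⁻⁴)(+0.61) = 3.9 × 10⁻⁴ → stable
  153–255 m: −αΔT+βΔS = −(1.5 × 10⁻⁴)(+2.8)+(7.6 × 10⁻⁴)(+1.24) = 5.2 × 10⁻⁴ → stable
Every interval has Δρ > 0: the column is stably stratified throughout.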